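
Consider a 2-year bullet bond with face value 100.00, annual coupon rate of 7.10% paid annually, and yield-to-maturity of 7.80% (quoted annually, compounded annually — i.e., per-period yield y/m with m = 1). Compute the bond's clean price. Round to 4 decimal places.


Coupon per period c = face * coupon_rate / m = 7.100000
Periods per year m = 1; per-period yield y/m = 0.078000
Number of cashflows N = 2
Cashflows (t years, CF_t, discount factor 1/(1+y/m)^(m*t), PV):
  t = 1.0000: CF_t = 7.100000, DF = 0.927644, PV = 6.586271
  t = 2.0000: CF_t = 107.100000, DF = 0.860523, PV = 92.162012
Price P = sum_t PV_t = 98.748283

Answer: Price = 98.7483


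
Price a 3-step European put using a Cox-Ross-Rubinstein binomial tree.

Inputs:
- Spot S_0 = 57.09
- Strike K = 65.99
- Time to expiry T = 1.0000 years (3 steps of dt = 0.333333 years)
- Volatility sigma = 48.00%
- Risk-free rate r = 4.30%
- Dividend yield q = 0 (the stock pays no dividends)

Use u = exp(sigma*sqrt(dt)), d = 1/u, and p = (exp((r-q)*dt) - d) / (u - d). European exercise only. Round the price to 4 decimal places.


dt = T/N = 0.333333
u = exp(sigma*sqrt(dt)) = 1.319335; d = 1/u = 0.757957
p = (exp((r-q)*dt) - d) / (u - d) = 0.456874
Discount per step: exp(-r*dt) = 0.985769
Stock lattice S(k, i) with i counting down-moves:
  k=0: S(0,0) = 57.0900
  k=1: S(1,0) = 75.3209; S(1,1) = 43.2718
  k=2: S(2,0) = 99.3735; S(2,1) = 57.0900; S(2,2) = 32.7982
  k=3: S(3,0) = 131.1069; S(3,1) = 75.3209; S(3,2) = 43.2718; S(3,3) = 24.8596
Terminal payoffs V(N, i) = max(K - S_T, 0):
  V(3,0) = 0.000000; V(3,1) = 0.000000; V(3,2) = 22.718213; V(3,3) = 41.130385
Backward induction: V(k, i) = exp(-r*dt) * [p * V(k+1, i) + (1-p) * V(k+1, i+1)].
  V(2,0) = exp(-r*dt) * [p*0.000000 + (1-p)*0.000000] = 0.000000
  V(2,1) = exp(-r*dt) * [p*0.000000 + (1-p)*22.718213] = 12.163251
  V(2,2) = exp(-r*dt) * [p*22.718213 + (1-p)*41.130385] = 32.252720
  V(1,0) = exp(-r*dt) * [p*0.000000 + (1-p)*12.163251] = 6.512162
  V(1,1) = exp(-r*dt) * [p*12.163251 + (1-p)*32.252720] = 22.745985
  V(0,0) = exp(-r*dt) * [p*6.512162 + (1-p)*22.745985] = 15.111018

Answer: Price = V(0,0) = 15.1110


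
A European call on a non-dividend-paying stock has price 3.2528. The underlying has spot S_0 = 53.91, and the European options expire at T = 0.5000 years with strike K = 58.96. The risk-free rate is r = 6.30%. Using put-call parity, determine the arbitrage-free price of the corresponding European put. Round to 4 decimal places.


Put-call parity: C - P = S_0 * exp(-qT) - K * exp(-rT).
S_0 * exp(-qT) = 53.9100 * 1.00000000 = 53.91000000
K * exp(-rT) = 58.9600 * 0.96899096 = 57.13170679
P = C - S*exp(-qT) + K*exp(-rT)
P = 3.2528 - 53.91000000 + 57.13170679 = 6.4745

Answer: Put price = 6.4745


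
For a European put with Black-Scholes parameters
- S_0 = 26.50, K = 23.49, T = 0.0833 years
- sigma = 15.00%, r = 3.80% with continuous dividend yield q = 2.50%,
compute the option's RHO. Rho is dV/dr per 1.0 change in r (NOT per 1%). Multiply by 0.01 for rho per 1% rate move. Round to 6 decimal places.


Answer: Rho = -0.005166

Derivation:
d1 = 2.8316602293; d2 = 2.7883676202
phi(d1) = 0.0072403310; exp(-qT) = 0.9979196669; exp(-rT) = 0.9968396046
N(-d2) = 0.0026487196
Rho = -K*T*exp(-rT)*N(-d2) = -23.4900 * 0.0833 * 0.9968396046 * 0.0026487196 = -0.005166


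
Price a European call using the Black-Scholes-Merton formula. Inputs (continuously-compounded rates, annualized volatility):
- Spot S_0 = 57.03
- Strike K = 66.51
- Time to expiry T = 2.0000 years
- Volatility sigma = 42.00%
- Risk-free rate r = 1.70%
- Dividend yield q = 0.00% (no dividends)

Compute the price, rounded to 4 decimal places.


Answer: Price = 10.8150

Derivation:
d1 = (ln(S/K) + (r - q + 0.5*sigma^2) * T) / (sigma * sqrt(T)) = 0.09533337
d2 = d1 - sigma * sqrt(T) = -0.49863633
exp(-rT) = 0.96657150; exp(-qT) = 1.00000000
C = S_0 * exp(-qT) * N(d1) - K * exp(-rT) * N(d2)
N(d1) = 0.53797498; N(d2) = 0.30901780
C = 57.0300 * 1.00000000 * 0.53797498 - 66.5100 * 0.96657150 * 0.30901780 = 10.8150


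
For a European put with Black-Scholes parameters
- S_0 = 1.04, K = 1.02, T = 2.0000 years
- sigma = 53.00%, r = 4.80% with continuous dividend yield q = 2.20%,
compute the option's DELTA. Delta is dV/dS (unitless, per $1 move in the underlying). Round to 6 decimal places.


Answer: Delta = -0.305421

Derivation:
d1 = 0.4700500144; d2 = -0.2794831736
phi(d1) = 0.3572169277; exp(-qT) = 0.9569539575; exp(-rT) = 0.9084640161
N(-d1) = 0.3191596426
Delta = -exp(-qT) * N(-d1) = -0.9569539575 * 0.3191596426 = -0.305421


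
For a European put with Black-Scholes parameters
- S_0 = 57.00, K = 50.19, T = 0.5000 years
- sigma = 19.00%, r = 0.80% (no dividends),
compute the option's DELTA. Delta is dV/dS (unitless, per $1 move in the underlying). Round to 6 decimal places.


Answer: Delta = -0.148245

Derivation:
d1 = 1.0439907931; d2 = 0.9096405047
phi(d1) = 0.2313330293; exp(-qT) = 1.0000000000; exp(-rT) = 0.9960079893
N(-d1) = 0.1482448247
Delta = -exp(-qT) * N(-d1) = -1.0000000000 * 0.1482448247 = -0.148245


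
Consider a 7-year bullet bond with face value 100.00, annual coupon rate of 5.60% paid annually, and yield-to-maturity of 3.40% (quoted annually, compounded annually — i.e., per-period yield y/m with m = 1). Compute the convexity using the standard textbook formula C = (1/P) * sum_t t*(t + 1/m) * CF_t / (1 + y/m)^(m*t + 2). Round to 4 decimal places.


Answer: Convexity = 42.9759

Derivation:
Coupon per period c = face * coupon_rate / m = 5.600000
Periods per year m = 1; per-period yield y/m = 0.034000
Number of cashflows N = 7
Cashflows (t years, CF_t, discount factor 1/(1+y/m)^(m*t), PV):
  t = 1.0000: CF_t = 5.600000, DF = 0.967118, PV = 5.415861
  t = 2.0000: CF_t = 5.600000, DF = 0.935317, PV = 5.237776
  t = 3.0000: CF_t = 5.600000, DF = 0.904562, PV = 5.065548
  t = 4.0000: CF_t = 5.600000, DF = 0.874818, PV = 4.898982
  t = 5.0000: CF_t = 5.600000, DF = 0.846052, PV = 4.737894
  t = 6.0000: CF_t = 5.600000, DF = 0.818233, PV = 4.582102
  t = 7.0000: CF_t = 105.600000, DF = 0.791327, PV = 83.564178
Price P = sum_t PV_t = 113.502342
Convexity numerator sum_t t*(t + 1/m) * CF_t / (1+y/m)^(m*t + 2):
  t = 1.0000: term = 10.131095
  t = 2.0000: term = 29.393894
  t = 3.0000: term = 56.854727
  t = 4.0000: term = 91.642049
  t = 5.0000: term = 132.943011
  t = 6.0000: term = 180.000208
  t = 7.0000: term = 4376.904758
Convexity = (1/P) * sum = 4877.869742 / 113.502342 = 42.975939


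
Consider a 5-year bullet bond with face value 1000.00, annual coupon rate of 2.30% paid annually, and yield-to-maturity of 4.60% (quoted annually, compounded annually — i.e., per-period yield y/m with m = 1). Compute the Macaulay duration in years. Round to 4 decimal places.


Answer: Macaulay duration = 4.7660 years

Derivation:
Coupon per period c = face * coupon_rate / m = 23.000000
Periods per year m = 1; per-period yield y/m = 0.046000
Number of cashflows N = 5
Cashflows (t years, CF_t, discount factor 1/(1+y/m)^(m*t), PV):
  t = 1.0000: CF_t = 23.000000, DF = 0.956023, PV = 21.988528
  t = 2.0000: CF_t = 23.000000, DF = 0.913980, PV = 21.021537
  t = 3.0000: CF_t = 23.000000, DF = 0.873786, PV = 20.097072
  t = 4.0000: CF_t = 23.000000, DF = 0.835359, PV = 19.213262
  t = 5.0000: CF_t = 1023.000000, DF = 0.798623, PV = 816.990885
Price P = sum_t PV_t = 899.311283
Macaulay numerator sum_t t * PV_t:
  t * PV_t at t = 1.0000: 21.988528
  t * PV_t at t = 2.0000: 42.043074
  t * PV_t at t = 3.0000: 60.291215
  t * PV_t at t = 4.0000: 76.853047
  t * PV_t at t = 5.0000: 4084.954423
Macaulay duration D = (sum_t t * PV_t) / P = 4286.130287 / 899.311283 = 4.766014


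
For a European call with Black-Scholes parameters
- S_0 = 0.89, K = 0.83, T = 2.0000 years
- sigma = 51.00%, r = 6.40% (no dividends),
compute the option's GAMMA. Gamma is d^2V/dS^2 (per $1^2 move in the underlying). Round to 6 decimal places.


d1 = 0.6348650948; d2 = -0.0863838220
phi(d1) = 0.3261279867; exp(-qT) = 1.0000000000; exp(-rT) = 0.8798533791
Gamma = exp(-qT) * phi(d1) / (S * sigma * sqrt(T)) = 1.0000000000 * 0.3261279867 / (0.8900 * 0.5100 * 1.4142135624) = 0.508058

Answer: Gamma = 0.508058


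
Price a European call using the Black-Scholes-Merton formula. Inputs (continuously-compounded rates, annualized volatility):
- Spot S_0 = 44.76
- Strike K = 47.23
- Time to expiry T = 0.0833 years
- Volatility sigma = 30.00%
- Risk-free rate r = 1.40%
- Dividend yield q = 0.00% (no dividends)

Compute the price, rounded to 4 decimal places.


d1 = (ln(S/K) + (r - q + 0.5*sigma^2) * T) / (sigma * sqrt(T)) = -0.56360314
d2 = d1 - sigma * sqrt(T) = -0.65018835
exp(-rT) = 0.99883448; exp(-qT) = 1.00000000
C = S_0 * exp(-qT) * N(d1) - K * exp(-rT) * N(d2)
N(d1) = 0.28651213; N(d2) = 0.25778528
C = 44.7600 * 1.00000000 * 0.28651213 - 47.2300 * 0.99883448 * 0.25778528 = 0.6633

Answer: Price = 0.6633


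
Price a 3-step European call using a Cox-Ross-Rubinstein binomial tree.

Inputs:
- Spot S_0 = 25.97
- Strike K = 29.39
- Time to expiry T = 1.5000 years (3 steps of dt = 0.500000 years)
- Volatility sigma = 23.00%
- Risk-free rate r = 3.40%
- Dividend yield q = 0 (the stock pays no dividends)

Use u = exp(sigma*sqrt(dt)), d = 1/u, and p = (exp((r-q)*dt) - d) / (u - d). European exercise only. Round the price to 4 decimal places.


Answer: Price = V(0,0) = 2.0714

Derivation:
dt = T/N = 0.500000
u = exp(sigma*sqrt(dt)) = 1.176607; d = 1/u = 0.849902
p = (exp((r-q)*dt) - d) / (u - d) = 0.511910
Discount per step: exp(-r*dt) = 0.983144
Stock lattice S(k, i) with i counting down-moves:
  k=0: S(0,0) = 25.9700
  k=1: S(1,0) = 30.5565; S(1,1) = 22.0719
  k=2: S(2,0) = 35.9530; S(2,1) = 25.9700; S(2,2) = 18.7590
  k=3: S(3,0) = 42.3025; S(3,1) = 30.5565; S(3,2) = 22.0719; S(3,3) = 15.9433
Terminal payoffs V(N, i) = max(S_T - K, 0):
  V(3,0) = 12.912480; V(3,1) = 1.166474; V(3,2) = 0.000000; V(3,3) = 0.000000
Backward induction: V(k, i) = exp(-r*dt) * [p * V(k+1, i) + (1-p) * V(k+1, i+1)].
  V(2,0) = exp(-r*dt) * [p*12.912480 + (1-p)*1.166474] = 7.058357
  V(2,1) = exp(-r*dt) * [p*1.166474 + (1-p)*0.000000] = 0.587065
  V(2,2) = exp(-r*dt) * [p*0.000000 + (1-p)*0.000000] = 0.000000
  V(1,0) = exp(-r*dt) * [p*7.058357 + (1-p)*0.587065] = 3.834050
  V(1,1) = exp(-r*dt) * [p*0.587065 + (1-p)*0.000000] = 0.295459
  V(0,0) = exp(-r*dt) * [p*3.834050 + (1-p)*0.295459] = 2.071385


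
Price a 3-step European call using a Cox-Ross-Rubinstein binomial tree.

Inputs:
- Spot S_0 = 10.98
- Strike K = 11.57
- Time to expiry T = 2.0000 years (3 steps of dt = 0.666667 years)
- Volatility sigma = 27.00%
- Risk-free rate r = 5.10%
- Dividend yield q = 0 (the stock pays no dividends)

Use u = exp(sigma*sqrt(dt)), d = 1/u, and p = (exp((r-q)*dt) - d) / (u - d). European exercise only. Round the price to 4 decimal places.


Answer: Price = V(0,0) = 2.0014

Derivation:
dt = T/N = 0.666667
u = exp(sigma*sqrt(dt)) = 1.246643; d = 1/u = 0.802154
p = (exp((r-q)*dt) - d) / (u - d) = 0.522916
Discount per step: exp(-r*dt) = 0.966572
Stock lattice S(k, i) with i counting down-moves:
  k=0: S(0,0) = 10.9800
  k=1: S(1,0) = 13.6881; S(1,1) = 8.8077
  k=2: S(2,0) = 17.0642; S(2,1) = 10.9800; S(2,2) = 7.0651
  k=3: S(3,0) = 21.2730; S(3,1) = 13.6881; S(3,2) = 8.8077; S(3,3) = 5.6673
Terminal payoffs V(N, i) = max(S_T - K, 0):
  V(3,0) = 9.702979; V(3,1) = 2.118137; V(3,2) = 0.000000; V(3,3) = 0.000000
Backward induction: V(k, i) = exp(-r*dt) * [p * V(k+1, i) + (1-p) * V(k+1, i+1)].
  V(2,0) = exp(-r*dt) * [p*9.702979 + (1-p)*2.118137] = 5.880983
  V(2,1) = exp(-r*dt) * [p*2.118137 + (1-p)*0.000000] = 1.070582
  V(2,2) = exp(-r*dt) * [p*0.000000 + (1-p)*0.000000] = 0.000000
  V(1,0) = exp(-r*dt) * [p*5.880983 + (1-p)*1.070582] = 3.466144
  V(1,1) = exp(-r*dt) * [p*1.070582 + (1-p)*0.000000] = 0.541111
  V(0,0) = exp(-r*dt) * [p*3.466144 + (1-p)*0.541111] = 2.001440


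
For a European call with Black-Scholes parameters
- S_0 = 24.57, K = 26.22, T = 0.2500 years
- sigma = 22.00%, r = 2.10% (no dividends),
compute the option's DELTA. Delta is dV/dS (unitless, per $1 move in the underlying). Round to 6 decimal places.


d1 = -0.4881481073; d2 = -0.5981481073
phi(d1) = 0.3541329680; exp(-qT) = 1.0000000000; exp(-rT) = 0.9947637572
N(d1) = 0.3127224690
Delta = exp(-qT) * N(d1) = 1.0000000000 * 0.3127224690 = 0.312722

Answer: Delta = 0.312722


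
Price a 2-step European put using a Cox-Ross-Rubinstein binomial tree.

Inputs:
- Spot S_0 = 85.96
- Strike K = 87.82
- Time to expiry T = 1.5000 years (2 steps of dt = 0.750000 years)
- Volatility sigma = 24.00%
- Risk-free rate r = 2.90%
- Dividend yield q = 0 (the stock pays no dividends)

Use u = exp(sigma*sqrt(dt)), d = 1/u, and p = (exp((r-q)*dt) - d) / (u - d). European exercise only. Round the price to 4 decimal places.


Answer: Price = V(0,0) = 8.3115

Derivation:
dt = T/N = 0.750000
u = exp(sigma*sqrt(dt)) = 1.231024; d = 1/u = 0.812332
p = (exp((r-q)*dt) - d) / (u - d) = 0.500741
Discount per step: exp(-r*dt) = 0.978485
Stock lattice S(k, i) with i counting down-moves:
  k=0: S(0,0) = 85.9600
  k=1: S(1,0) = 105.8188; S(1,1) = 69.8281
  k=2: S(2,0) = 130.2654; S(2,1) = 85.9600; S(2,2) = 56.7236
Terminal payoffs V(N, i) = max(K - S_T, 0):
  V(2,0) = 0.000000; V(2,1) = 1.860000; V(2,2) = 31.096427
Backward induction: V(k, i) = exp(-r*dt) * [p * V(k+1, i) + (1-p) * V(k+1, i+1)].
  V(1,0) = exp(-r*dt) * [p*0.000000 + (1-p)*1.860000] = 0.908642
  V(1,1) = exp(-r*dt) * [p*1.860000 + (1-p)*31.096427] = 16.102475
  V(0,0) = exp(-r*dt) * [p*0.908642 + (1-p)*16.102475] = 8.311538


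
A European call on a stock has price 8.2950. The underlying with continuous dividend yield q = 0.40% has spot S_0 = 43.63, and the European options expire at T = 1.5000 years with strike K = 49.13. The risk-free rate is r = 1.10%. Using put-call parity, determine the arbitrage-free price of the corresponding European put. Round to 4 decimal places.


Answer: Put price = 13.2520

Derivation:
Put-call parity: C - P = S_0 * exp(-qT) - K * exp(-rT).
S_0 * exp(-qT) = 43.6300 * 0.99401796 = 43.36900377
K * exp(-rT) = 49.1300 * 0.98363538 = 48.32600619
P = C - S*exp(-qT) + K*exp(-rT)
P = 8.2950 - 43.36900377 + 48.32600619 = 13.2520


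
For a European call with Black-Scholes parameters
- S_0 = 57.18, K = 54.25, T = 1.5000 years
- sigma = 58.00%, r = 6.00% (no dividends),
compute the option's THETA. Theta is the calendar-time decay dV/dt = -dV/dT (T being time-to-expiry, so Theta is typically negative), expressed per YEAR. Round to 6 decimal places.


Answer: Theta = -5.932914

Derivation:
d1 = 0.5559232329; d2 = -0.1544287925
phi(d1) = 0.3418224415; exp(-qT) = 1.0000000000; exp(-rT) = 0.9139311853
Theta = -S*exp(-qT)*phi(d1)*sigma/(2*sqrt(T)) - r*K*exp(-rT)*N(d2) + q*S*exp(-qT)*N(d1)
N(d1) = 0.7108683325; N(d2) = 0.4386358264; sqrt(T) = 1.2247448714
Term 1 = -57.1800 * 1.0000000000 * 0.3418224415 * 0.5800 / (2 * 1.2247448714) = -4.6280398651
Term 2 = -0.0600 * 54.2500 * 0.9139311853 * 0.4386358264 = -1.3048740372
Term 3 = 0 (no dividend yield, q = 0)
Theta = -4.6280398651 + (-1.3048740372) + (0.0000000000) = -5.932914


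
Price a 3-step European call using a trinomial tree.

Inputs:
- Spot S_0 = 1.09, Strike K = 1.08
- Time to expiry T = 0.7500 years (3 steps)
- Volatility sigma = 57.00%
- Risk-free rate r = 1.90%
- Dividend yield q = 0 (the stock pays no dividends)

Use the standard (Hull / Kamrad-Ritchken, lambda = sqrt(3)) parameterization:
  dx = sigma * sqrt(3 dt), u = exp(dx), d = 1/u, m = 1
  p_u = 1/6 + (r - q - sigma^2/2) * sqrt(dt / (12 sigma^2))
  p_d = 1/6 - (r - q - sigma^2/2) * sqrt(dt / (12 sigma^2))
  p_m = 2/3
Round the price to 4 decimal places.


Answer: Price = V(0,0) = 0.2020

Derivation:
dt = T/N = 0.250000; dx = sigma*sqrt(3*dt) = 0.493634
u = exp(dx) = 1.638260; d = 1/u = 0.610404
p_u = 0.130342, p_m = 0.666667, p_d = 0.202992
Discount per step: exp(-r*dt) = 0.995261
Stock lattice S(k, j) with j the centered position index:
  k=0: S(0,+0) = 1.0900
  k=1: S(1,-1) = 0.6653; S(1,+0) = 1.0900; S(1,+1) = 1.7857
  k=2: S(2,-2) = 0.4061; S(2,-1) = 0.6653; S(2,+0) = 1.0900; S(2,+1) = 1.7857; S(2,+2) = 2.9254
  k=3: S(3,-3) = 0.2479; S(3,-2) = 0.4061; S(3,-1) = 0.6653; S(3,+0) = 1.0900; S(3,+1) = 1.7857; S(3,+2) = 2.9254; S(3,+3) = 4.7926
Terminal payoffs V(N, j) = max(S_T - K, 0):
  V(3,-3) = 0.000000; V(3,-2) = 0.000000; V(3,-1) = 0.000000; V(3,+0) = 0.010000; V(3,+1) = 0.705703; V(3,+2) = 1.845445; V(3,+3) = 3.712639
Backward induction: V(k, j) = exp(-r*dt) * [p_u * V(k+1, j+1) + p_m * V(k+1, j) + p_d * V(k+1, j-1)]
  V(2,-2) = exp(-r*dt) * [p_u*0.000000 + p_m*0.000000 + p_d*0.000000] = 0.000000
  V(2,-1) = exp(-r*dt) * [p_u*0.010000 + p_m*0.000000 + p_d*0.000000] = 0.001297
  V(2,+0) = exp(-r*dt) * [p_u*0.705703 + p_m*0.010000 + p_d*0.000000] = 0.098182
  V(2,+1) = exp(-r*dt) * [p_u*1.845445 + p_m*0.705703 + p_d*0.010000] = 0.709658
  V(2,+2) = exp(-r*dt) * [p_u*3.712639 + p_m*1.845445 + p_d*0.705703] = 1.848658
  V(1,-1) = exp(-r*dt) * [p_u*0.098182 + p_m*0.001297 + p_d*0.000000] = 0.013597
  V(1,+0) = exp(-r*dt) * [p_u*0.709658 + p_m*0.098182 + p_d*0.001297] = 0.157466
  V(1,+1) = exp(-r*dt) * [p_u*1.848658 + p_m*0.709658 + p_d*0.098182] = 0.730515
  V(0,+0) = exp(-r*dt) * [p_u*0.730515 + p_m*0.157466 + p_d*0.013597] = 0.201992


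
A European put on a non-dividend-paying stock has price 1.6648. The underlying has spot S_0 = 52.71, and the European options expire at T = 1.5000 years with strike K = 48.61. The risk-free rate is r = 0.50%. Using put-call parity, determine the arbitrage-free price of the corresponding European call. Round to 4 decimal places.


Put-call parity: C - P = S_0 * exp(-qT) - K * exp(-rT).
S_0 * exp(-qT) = 52.7100 * 1.00000000 = 52.71000000
K * exp(-rT) = 48.6100 * 0.99252805 = 48.24678874
C = P + S*exp(-qT) - K*exp(-rT)
C = 1.6648 + 52.71000000 - 48.24678874 = 6.1280

Answer: Call price = 6.1280


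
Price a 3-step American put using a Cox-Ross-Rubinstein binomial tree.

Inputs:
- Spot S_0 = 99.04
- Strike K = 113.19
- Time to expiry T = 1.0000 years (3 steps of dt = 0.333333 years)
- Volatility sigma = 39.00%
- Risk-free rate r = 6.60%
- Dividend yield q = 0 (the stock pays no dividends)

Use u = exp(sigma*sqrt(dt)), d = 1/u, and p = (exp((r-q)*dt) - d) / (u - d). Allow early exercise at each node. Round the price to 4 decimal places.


Answer: Price = V(0,0) = 20.9721

Derivation:
dt = T/N = 0.333333
u = exp(sigma*sqrt(dt)) = 1.252531; d = 1/u = 0.798383
p = (exp((r-q)*dt) - d) / (u - d) = 0.492924
Discount per step: exp(-r*dt) = 0.978240
Stock lattice S(k, i) with i counting down-moves:
  k=0: S(0,0) = 99.0400
  k=1: S(1,0) = 124.0507; S(1,1) = 79.0719
  k=2: S(2,0) = 155.3774; S(2,1) = 99.0400; S(2,2) = 63.1297
  k=3: S(3,0) = 194.6151; S(3,1) = 124.0507; S(3,2) = 79.0719; S(3,3) = 50.4017
Terminal payoffs V(N, i) = max(K - S_T, 0):
  V(3,0) = 0.000000; V(3,1) = 0.000000; V(3,2) = 34.118129; V(3,3) = 62.788346
Backward induction: V(k, i) = exp(-r*dt) * [p * V(k+1, i) + (1-p) * V(k+1, i+1)]; then take max(V_cont, immediate exercise) for American.
  V(2,0) = exp(-r*dt) * [p*0.000000 + (1-p)*0.000000] = 0.000000; exercise = 0.000000; V(2,0) = max -> 0.000000
  V(2,1) = exp(-r*dt) * [p*0.000000 + (1-p)*34.118129] = 16.924026; exercise = 14.150000; V(2,1) = max -> 16.924026
  V(2,2) = exp(-r*dt) * [p*34.118129 + (1-p)*62.788346] = 47.597359; exercise = 50.060347; V(2,2) = max -> 50.060347
  V(1,0) = exp(-r*dt) * [p*0.000000 + (1-p)*16.924026] = 8.395028; exercise = 0.000000; V(1,0) = max -> 8.395028
  V(1,1) = exp(-r*dt) * [p*16.924026 + (1-p)*50.060347] = 32.992771; exercise = 34.118129; V(1,1) = max -> 34.118129
  V(0,0) = exp(-r*dt) * [p*8.395028 + (1-p)*34.118129] = 20.972093; exercise = 14.150000; V(0,0) = max -> 20.972093


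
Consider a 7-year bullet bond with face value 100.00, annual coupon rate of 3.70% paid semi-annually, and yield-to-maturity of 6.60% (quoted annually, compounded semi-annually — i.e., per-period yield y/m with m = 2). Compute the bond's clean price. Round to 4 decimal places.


Coupon per period c = face * coupon_rate / m = 1.850000
Periods per year m = 2; per-period yield y/m = 0.033000
Number of cashflows N = 14
Cashflows (t years, CF_t, discount factor 1/(1+y/m)^(m*t), PV):
  t = 0.5000: CF_t = 1.850000, DF = 0.968054, PV = 1.790900
  t = 1.0000: CF_t = 1.850000, DF = 0.937129, PV = 1.733689
  t = 1.5000: CF_t = 1.850000, DF = 0.907192, PV = 1.678305
  t = 2.0000: CF_t = 1.850000, DF = 0.878211, PV = 1.624690
  t = 2.5000: CF_t = 1.850000, DF = 0.850156, PV = 1.572788
  t = 3.0000: CF_t = 1.850000, DF = 0.822997, PV = 1.522544
  t = 3.5000: CF_t = 1.850000, DF = 0.796705, PV = 1.473905
  t = 4.0000: CF_t = 1.850000, DF = 0.771254, PV = 1.426820
  t = 4.5000: CF_t = 1.850000, DF = 0.746616, PV = 1.381239
  t = 5.0000: CF_t = 1.850000, DF = 0.722764, PV = 1.337114
  t = 5.5000: CF_t = 1.850000, DF = 0.699675, PV = 1.294399
  t = 6.0000: CF_t = 1.850000, DF = 0.677323, PV = 1.253048
  t = 6.5000: CF_t = 1.850000, DF = 0.655686, PV = 1.213019
  t = 7.0000: CF_t = 101.850000, DF = 0.634739, PV = 64.648214
Price P = sum_t PV_t = 83.950673

Answer: Price = 83.9507


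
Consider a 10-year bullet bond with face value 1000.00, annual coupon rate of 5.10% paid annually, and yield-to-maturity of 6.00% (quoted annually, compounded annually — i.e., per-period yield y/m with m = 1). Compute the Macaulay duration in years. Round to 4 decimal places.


Coupon per period c = face * coupon_rate / m = 51.000000
Periods per year m = 1; per-period yield y/m = 0.060000
Number of cashflows N = 10
Cashflows (t years, CF_t, discount factor 1/(1+y/m)^(m*t), PV):
  t = 1.0000: CF_t = 51.000000, DF = 0.943396, PV = 48.113208
  t = 2.0000: CF_t = 51.000000, DF = 0.889996, PV = 45.389818
  t = 3.0000: CF_t = 51.000000, DF = 0.839619, PV = 42.820583
  t = 4.0000: CF_t = 51.000000, DF = 0.792094, PV = 40.396777
  t = 5.0000: CF_t = 51.000000, DF = 0.747258, PV = 38.110167
  t = 6.0000: CF_t = 51.000000, DF = 0.704961, PV = 35.952988
  t = 7.0000: CF_t = 51.000000, DF = 0.665057, PV = 33.917913
  t = 8.0000: CF_t = 51.000000, DF = 0.627412, PV = 31.998031
  t = 9.0000: CF_t = 51.000000, DF = 0.591898, PV = 30.186822
  t = 10.0000: CF_t = 1051.000000, DF = 0.558395, PV = 586.872911
Price P = sum_t PV_t = 933.759217
Macaulay numerator sum_t t * PV_t:
  t * PV_t at t = 1.0000: 48.113208
  t * PV_t at t = 2.0000: 90.779637
  t * PV_t at t = 3.0000: 128.461750
  t * PV_t at t = 4.0000: 161.587107
  t * PV_t at t = 5.0000: 190.550834
  t * PV_t at t = 6.0000: 215.717925
  t * PV_t at t = 7.0000: 237.425390
  t * PV_t at t = 8.0000: 255.984248
  t * PV_t at t = 9.0000: 271.681395
  t * PV_t at t = 10.0000: 5868.729105
Macaulay duration D = (sum_t t * PV_t) / P = 7469.030599 / 933.759217 = 7.998883

Answer: Macaulay duration = 7.9989 years


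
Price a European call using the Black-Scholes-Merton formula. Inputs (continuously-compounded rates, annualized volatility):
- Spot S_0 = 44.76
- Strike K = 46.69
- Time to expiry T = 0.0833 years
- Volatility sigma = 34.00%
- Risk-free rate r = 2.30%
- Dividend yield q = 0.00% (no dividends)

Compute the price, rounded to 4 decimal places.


d1 = (ln(S/K) + (r - q + 0.5*sigma^2) * T) / (sigma * sqrt(T)) = -0.36160722
d2 = d1 - sigma * sqrt(T) = -0.45973714
exp(-rT) = 0.99808593; exp(-qT) = 1.00000000
C = S_0 * exp(-qT) * N(d1) - K * exp(-rT) * N(d2)
N(d1) = 0.35882278; N(d2) = 0.32285246
C = 44.7600 * 1.00000000 * 0.35882278 - 46.6900 * 0.99808593 * 0.32285246 = 1.0158

Answer: Price = 1.0158


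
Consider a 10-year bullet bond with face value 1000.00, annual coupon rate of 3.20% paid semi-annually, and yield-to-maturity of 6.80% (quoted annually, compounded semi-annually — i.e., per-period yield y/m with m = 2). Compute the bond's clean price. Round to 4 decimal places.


Coupon per period c = face * coupon_rate / m = 16.000000
Periods per year m = 2; per-period yield y/m = 0.034000
Number of cashflows N = 20
Cashflows (t years, CF_t, discount factor 1/(1+y/m)^(m*t), PV):
  t = 0.5000: CF_t = 16.000000, DF = 0.967118, PV = 15.473888
  t = 1.0000: CF_t = 16.000000, DF = 0.935317, PV = 14.965075
  t = 1.5000: CF_t = 16.000000, DF = 0.904562, PV = 14.472993
  t = 2.0000: CF_t = 16.000000, DF = 0.874818, PV = 13.997092
  t = 2.5000: CF_t = 16.000000, DF = 0.846052, PV = 13.536840
  t = 3.0000: CF_t = 16.000000, DF = 0.818233, PV = 13.091721
  t = 3.5000: CF_t = 16.000000, DF = 0.791327, PV = 12.661239
  t = 4.0000: CF_t = 16.000000, DF = 0.765307, PV = 12.244912
  t = 4.5000: CF_t = 16.000000, DF = 0.740142, PV = 11.842275
  t = 5.0000: CF_t = 16.000000, DF = 0.715805, PV = 11.452877
  t = 5.5000: CF_t = 16.000000, DF = 0.692268, PV = 11.076283
  t = 6.0000: CF_t = 16.000000, DF = 0.669505, PV = 10.712073
  t = 6.5000: CF_t = 16.000000, DF = 0.647490, PV = 10.359838
  t = 7.0000: CF_t = 16.000000, DF = 0.626199, PV = 10.019186
  t = 7.5000: CF_t = 16.000000, DF = 0.605608, PV = 9.689735
  t = 8.0000: CF_t = 16.000000, DF = 0.585695, PV = 9.371117
  t = 8.5000: CF_t = 16.000000, DF = 0.566436, PV = 9.062976
  t = 9.0000: CF_t = 16.000000, DF = 0.547810, PV = 8.764967
  t = 9.5000: CF_t = 16.000000, DF = 0.529797, PV = 8.476757
  t = 10.0000: CF_t = 1016.000000, DF = 0.512377, PV = 520.574550
Price P = sum_t PV_t = 741.846396

Answer: Price = 741.8464


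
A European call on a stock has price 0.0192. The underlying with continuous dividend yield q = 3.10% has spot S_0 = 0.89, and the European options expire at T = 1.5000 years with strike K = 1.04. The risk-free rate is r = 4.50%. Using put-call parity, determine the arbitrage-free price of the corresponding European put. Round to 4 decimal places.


Put-call parity: C - P = S_0 * exp(-qT) - K * exp(-rT).
S_0 * exp(-qT) = 0.8900 * 0.95456456 = 0.84956246
K * exp(-rT) = 1.0400 * 0.93472772 = 0.97211683
P = C - S*exp(-qT) + K*exp(-rT)
P = 0.0192 - 0.84956246 + 0.97211683 = 0.1418

Answer: Put price = 0.1418


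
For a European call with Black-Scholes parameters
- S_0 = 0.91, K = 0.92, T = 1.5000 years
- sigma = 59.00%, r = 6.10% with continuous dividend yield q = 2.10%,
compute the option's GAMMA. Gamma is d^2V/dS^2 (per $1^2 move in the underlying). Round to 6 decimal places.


d1 = 0.4292086288; d2 = -0.2933908453
phi(d1) = 0.3638372755; exp(-qT) = 0.9689909565; exp(-rT) = 0.9125613162
Gamma = exp(-qT) * phi(d1) / (S * sigma * sqrt(T)) = 0.9689909565 * 0.3638372755 / (0.9100 * 0.5900 * 1.2247448714) = 0.536152

Answer: Gamma = 0.536152


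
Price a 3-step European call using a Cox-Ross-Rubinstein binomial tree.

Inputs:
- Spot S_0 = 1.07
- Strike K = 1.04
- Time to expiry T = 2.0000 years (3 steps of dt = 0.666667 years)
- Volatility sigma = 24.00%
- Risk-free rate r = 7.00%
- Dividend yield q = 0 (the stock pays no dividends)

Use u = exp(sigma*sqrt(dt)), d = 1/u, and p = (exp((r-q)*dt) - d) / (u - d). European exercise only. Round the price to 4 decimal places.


Answer: Price = V(0,0) = 0.2400

Derivation:
dt = T/N = 0.666667
u = exp(sigma*sqrt(dt)) = 1.216477; d = 1/u = 0.822046
p = (exp((r-q)*dt) - d) / (u - d) = 0.572284
Discount per step: exp(-r*dt) = 0.954405
Stock lattice S(k, i) with i counting down-moves:
  k=0: S(0,0) = 1.0700
  k=1: S(1,0) = 1.3016; S(1,1) = 0.8796
  k=2: S(2,0) = 1.5834; S(2,1) = 1.0700; S(2,2) = 0.7231
  k=3: S(3,0) = 1.9262; S(3,1) = 1.3016; S(3,2) = 0.8796; S(3,3) = 0.5944
Terminal payoffs V(N, i) = max(S_T - K, 0):
  V(3,0) = 0.886175; V(3,1) = 0.261631; V(3,2) = 0.000000; V(3,3) = 0.000000
Backward induction: V(k, i) = exp(-r*dt) * [p * V(k+1, i) + (1-p) * V(k+1, i+1)].
  V(2,0) = exp(-r*dt) * [p*0.886175 + (1-p)*0.261631] = 0.590822
  V(2,1) = exp(-r*dt) * [p*0.261631 + (1-p)*0.000000] = 0.142900
  V(2,2) = exp(-r*dt) * [p*0.000000 + (1-p)*0.000000] = 0.000000
  V(1,0) = exp(-r*dt) * [p*0.590822 + (1-p)*0.142900] = 0.381036
  V(1,1) = exp(-r*dt) * [p*0.142900 + (1-p)*0.000000] = 0.078051
  V(0,0) = exp(-r*dt) * [p*0.381036 + (1-p)*0.078051] = 0.239980


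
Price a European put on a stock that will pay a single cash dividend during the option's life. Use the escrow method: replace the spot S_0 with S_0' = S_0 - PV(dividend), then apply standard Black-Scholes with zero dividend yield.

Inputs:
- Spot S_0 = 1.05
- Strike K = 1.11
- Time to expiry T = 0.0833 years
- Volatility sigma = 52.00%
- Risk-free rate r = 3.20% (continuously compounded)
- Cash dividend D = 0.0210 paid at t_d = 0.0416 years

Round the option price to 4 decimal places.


Answer: Price = 0.1103

Derivation:
PV(D) = D * exp(-r * t_d) = 0.0210 * 0.99866969 = 0.02097206
S_0' = S_0 - PV(D) = 1.0500 - 0.02097206 = 1.02902794
d1 = (ln(S_0'/K) + (r + sigma^2/2)*T) / (sigma*sqrt(T)) = -0.41189512
d2 = d1 - sigma*sqrt(T) = -0.56197616
exp(-rT) = 0.99733795
N(-d1) = 0.65979185; N(-d2) = 0.71293387
P = K * exp(-rT) * N(-d2) - S_0' * N(-d1) = 1.1100 * 0.99733795 * 0.71293387 - 1.02902794 * 0.65979185 = 0.1103


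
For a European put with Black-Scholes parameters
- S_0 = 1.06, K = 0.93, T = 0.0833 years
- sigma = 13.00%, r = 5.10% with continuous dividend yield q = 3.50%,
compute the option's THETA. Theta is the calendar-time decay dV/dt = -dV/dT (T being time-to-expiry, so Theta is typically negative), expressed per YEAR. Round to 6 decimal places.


d1 = 3.5414541832; d2 = 3.5039339221
phi(d1) = 0.0007541740; exp(-qT) = 0.9970887459; exp(-rT) = 0.9957607113
Theta = -S*exp(-qT)*phi(d1)*sigma/(2*sqrt(T)) + r*K*exp(-rT)*N(-d2) - q*S*exp(-qT)*N(-d1)
N(-d1) = 0.0001989640; N(-d2) = 0.0002292195; sqrt(T) = 0.2886173938
Term 1 = -1.0600 * 0.9970887459 * 0.0007541740 * 0.1300 / (2 * 0.2886173938) = -0.0001795156
Term 2 = 0.0510 * 0.9300 * 0.9957607113 * 0.0002292195 = 0.0000108258
Term 3 = -0.0350 * 1.0600 * 0.9970887459 * 0.0001989640 = -0.0000073601
Theta = -0.0001795156 + (0.0000108258) + (-0.0000073601) = -0.000176

Answer: Theta = -0.000176


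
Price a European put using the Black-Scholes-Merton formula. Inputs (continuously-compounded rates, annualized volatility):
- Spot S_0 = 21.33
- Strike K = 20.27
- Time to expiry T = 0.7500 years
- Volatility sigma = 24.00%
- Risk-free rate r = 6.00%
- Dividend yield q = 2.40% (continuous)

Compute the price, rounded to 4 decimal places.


d1 = (ln(S/K) + (r - q + 0.5*sigma^2) * T) / (sigma * sqrt(T)) = 0.47906876
d2 = d1 - sigma * sqrt(T) = 0.27122266
exp(-rT) = 0.95599748; exp(-qT) = 0.98216103
P = K * exp(-rT) * N(-d2) - S_0 * exp(-qT) * N(-d1)
N(-d1) = 0.31594486; N(-d2) = 0.39310989
P = 20.2700 * 0.95599748 * 0.39310989 - 21.3300 * 0.98216103 * 0.31594486 = 0.9988

Answer: Price = 0.9988


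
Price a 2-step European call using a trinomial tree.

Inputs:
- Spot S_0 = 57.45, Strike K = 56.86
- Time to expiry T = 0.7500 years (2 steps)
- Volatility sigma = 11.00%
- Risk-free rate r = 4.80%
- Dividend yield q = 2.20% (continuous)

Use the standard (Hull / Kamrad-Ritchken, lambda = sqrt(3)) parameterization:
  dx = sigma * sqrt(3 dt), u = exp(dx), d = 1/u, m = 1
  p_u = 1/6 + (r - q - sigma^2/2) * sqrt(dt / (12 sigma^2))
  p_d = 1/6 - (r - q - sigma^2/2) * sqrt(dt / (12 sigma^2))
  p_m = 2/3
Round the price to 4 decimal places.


dt = T/N = 0.375000; dx = sigma*sqrt(3*dt) = 0.116673
u = exp(dx) = 1.123751; d = 1/u = 0.889876
p_u = 0.198728, p_m = 0.666667, p_d = 0.134606
Discount per step: exp(-r*dt) = 0.982161
Stock lattice S(k, j) with j the centered position index:
  k=0: S(0,+0) = 57.4500
  k=1: S(1,-1) = 51.1234; S(1,+0) = 57.4500; S(1,+1) = 64.5595
  k=2: S(2,-2) = 45.4935; S(2,-1) = 51.1234; S(2,+0) = 57.4500; S(2,+1) = 64.5595; S(2,+2) = 72.5489
Terminal payoffs V(N, j) = max(S_T - K, 0):
  V(2,-2) = 0.000000; V(2,-1) = 0.000000; V(2,+0) = 0.590000; V(2,+1) = 7.699522; V(2,+2) = 15.688858
Backward induction: V(k, j) = exp(-r*dt) * [p_u * V(k+1, j+1) + p_m * V(k+1, j) + p_d * V(k+1, j-1)]
  V(1,-1) = exp(-r*dt) * [p_u*0.590000 + p_m*0.000000 + p_d*0.000000] = 0.115158
  V(1,+0) = exp(-r*dt) * [p_u*7.699522 + p_m*0.590000 + p_d*0.000000] = 1.889128
  V(1,+1) = exp(-r*dt) * [p_u*15.688858 + p_m*7.699522 + p_d*0.590000] = 8.181637
  V(0,+0) = exp(-r*dt) * [p_u*8.181637 + p_m*1.889128 + p_d*0.115158] = 2.849088

Answer: Price = V(0,0) = 2.8491


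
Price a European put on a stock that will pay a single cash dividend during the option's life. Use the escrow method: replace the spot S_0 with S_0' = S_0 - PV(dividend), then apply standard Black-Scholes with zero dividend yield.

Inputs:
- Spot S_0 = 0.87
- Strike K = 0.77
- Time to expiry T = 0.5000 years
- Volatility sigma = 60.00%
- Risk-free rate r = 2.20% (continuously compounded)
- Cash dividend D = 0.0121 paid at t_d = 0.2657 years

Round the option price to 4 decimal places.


Answer: Price = 0.0931

Derivation:
PV(D) = D * exp(-r * t_d) = 0.0121 * 0.99417165 = 0.01202948
S_0' = S_0 - PV(D) = 0.8700 - 0.01202948 = 0.85797052
d1 = (ln(S_0'/K) + (r + sigma^2/2)*T) / (sigma*sqrt(T)) = 0.49304017
d2 = d1 - sigma*sqrt(T) = 0.06877610
exp(-rT) = 0.98906028
N(-d1) = 0.31099210; N(-d2) = 0.47258392
P = K * exp(-rT) * N(-d2) - S_0' * N(-d1) = 0.7700 * 0.98906028 * 0.47258392 - 0.85797052 * 0.31099210 = 0.0931


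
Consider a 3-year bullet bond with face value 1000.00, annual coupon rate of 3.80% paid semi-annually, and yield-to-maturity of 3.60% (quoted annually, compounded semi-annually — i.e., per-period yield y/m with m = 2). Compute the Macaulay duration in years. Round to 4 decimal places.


Answer: Macaulay duration = 2.8640 years

Derivation:
Coupon per period c = face * coupon_rate / m = 19.000000
Periods per year m = 2; per-period yield y/m = 0.018000
Number of cashflows N = 6
Cashflows (t years, CF_t, discount factor 1/(1+y/m)^(m*t), PV):
  t = 0.5000: CF_t = 19.000000, DF = 0.982318, PV = 18.664047
  t = 1.0000: CF_t = 19.000000, DF = 0.964949, PV = 18.334035
  t = 1.5000: CF_t = 19.000000, DF = 0.947887, PV = 18.009857
  t = 2.0000: CF_t = 19.000000, DF = 0.931127, PV = 17.691412
  t = 2.5000: CF_t = 19.000000, DF = 0.914663, PV = 17.378597
  t = 3.0000: CF_t = 1019.000000, DF = 0.898490, PV = 915.561487
Price P = sum_t PV_t = 1005.639435
Macaulay numerator sum_t t * PV_t:
  t * PV_t at t = 0.5000: 9.332024
  t * PV_t at t = 1.0000: 18.334035
  t * PV_t at t = 1.5000: 27.014786
  t * PV_t at t = 2.0000: 35.382823
  t * PV_t at t = 2.5000: 43.446492
  t * PV_t at t = 3.0000: 2746.684462
Macaulay duration D = (sum_t t * PV_t) / P = 2880.194622 / 1005.639435 = 2.864043


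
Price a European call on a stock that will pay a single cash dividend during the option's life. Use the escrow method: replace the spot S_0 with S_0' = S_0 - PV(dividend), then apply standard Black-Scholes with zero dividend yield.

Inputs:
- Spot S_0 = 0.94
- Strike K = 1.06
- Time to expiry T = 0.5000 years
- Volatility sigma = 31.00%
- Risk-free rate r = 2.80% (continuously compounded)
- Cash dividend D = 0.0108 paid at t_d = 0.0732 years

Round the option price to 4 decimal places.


PV(D) = D * exp(-r * t_d) = 0.0108 * 0.99795250 = 0.01077789
S_0' = S_0 - PV(D) = 0.9400 - 0.01077789 = 0.92922211
d1 = (ln(S_0'/K) + (r + sigma^2/2)*T) / (sigma*sqrt(T)) = -0.42723569
d2 = d1 - sigma*sqrt(T) = -0.64643879
exp(-rT) = 0.98609754
N(d1) = 0.33460383; N(d2) = 0.25899761
C = S_0' * N(d1) - K * exp(-rT) * N(d2) = 0.92922211 * 0.33460383 - 1.0600 * 0.98609754 * 0.25899761 = 0.0402

Answer: Price = 0.0402


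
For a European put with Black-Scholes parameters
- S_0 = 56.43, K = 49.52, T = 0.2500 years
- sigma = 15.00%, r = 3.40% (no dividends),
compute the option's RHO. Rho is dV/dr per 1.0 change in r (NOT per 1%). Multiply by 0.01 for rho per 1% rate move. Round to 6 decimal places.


d1 = 1.8924907147; d2 = 1.8174907147
phi(d1) = 0.0665568316; exp(-qT) = 1.0000000000; exp(-rT) = 0.9915360229
N(-d2) = 0.0345710044
Rho = -K*T*exp(-rT)*N(-d2) = -49.5200 * 0.2500 * 0.9915360229 * 0.0345710044 = -0.424367

Answer: Rho = -0.424367


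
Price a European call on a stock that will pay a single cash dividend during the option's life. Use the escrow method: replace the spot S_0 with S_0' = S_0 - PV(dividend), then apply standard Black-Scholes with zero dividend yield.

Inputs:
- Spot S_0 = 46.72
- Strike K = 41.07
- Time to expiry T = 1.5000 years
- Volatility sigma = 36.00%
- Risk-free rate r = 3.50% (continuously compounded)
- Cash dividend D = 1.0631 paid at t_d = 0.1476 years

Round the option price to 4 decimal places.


Answer: Price = 11.1930

Derivation:
PV(D) = D * exp(-r * t_d) = 1.0631 * 0.99484732 = 1.05762219
S_0' = S_0 - PV(D) = 46.7200 - 1.05762219 = 45.66237781
d1 = (ln(S_0'/K) + (r + sigma^2/2)*T) / (sigma*sqrt(T)) = 0.57993209
d2 = d1 - sigma*sqrt(T) = 0.13902394
exp(-rT) = 0.94885432
N(d1) = 0.71901979; N(d2) = 0.55528438
C = S_0' * N(d1) - K * exp(-rT) * N(d2) = 45.66237781 * 0.71901979 - 41.0700 * 0.94885432 * 0.55528438 = 11.1930


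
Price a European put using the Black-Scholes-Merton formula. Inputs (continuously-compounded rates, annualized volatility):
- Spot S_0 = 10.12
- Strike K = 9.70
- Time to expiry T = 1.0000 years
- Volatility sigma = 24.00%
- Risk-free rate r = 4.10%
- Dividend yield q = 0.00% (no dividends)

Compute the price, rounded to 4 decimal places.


d1 = (ln(S/K) + (r - q + 0.5*sigma^2) * T) / (sigma * sqrt(T)) = 0.46744908
d2 = d1 - sigma * sqrt(T) = 0.22744908
exp(-rT) = 0.95982913; exp(-qT) = 1.00000000
P = K * exp(-rT) * N(-d2) - S_0 * exp(-qT) * N(-d1)
N(-d1) = 0.32008931; N(-d2) = 0.41003728
P = 9.7000 * 0.95982913 * 0.41003728 - 10.1200 * 1.00000000 * 0.32008931 = 0.5783

Answer: Price = 0.5783


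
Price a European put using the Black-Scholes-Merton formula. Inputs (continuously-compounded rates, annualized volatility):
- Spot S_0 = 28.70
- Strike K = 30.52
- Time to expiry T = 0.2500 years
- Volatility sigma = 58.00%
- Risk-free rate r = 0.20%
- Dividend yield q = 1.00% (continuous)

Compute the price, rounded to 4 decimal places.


Answer: Price = 4.4277

Derivation:
d1 = (ln(S/K) + (r - q + 0.5*sigma^2) * T) / (sigma * sqrt(T)) = -0.07391408
d2 = d1 - sigma * sqrt(T) = -0.36391408
exp(-rT) = 0.99950012; exp(-qT) = 0.99750312
P = K * exp(-rT) * N(-d2) - S_0 * exp(-qT) * N(-d1)
N(-d1) = 0.52946062; N(-d2) = 0.64203892
P = 30.5200 * 0.99950012 * 0.64203892 - 28.7000 * 0.99750312 * 0.52946062 = 4.4277


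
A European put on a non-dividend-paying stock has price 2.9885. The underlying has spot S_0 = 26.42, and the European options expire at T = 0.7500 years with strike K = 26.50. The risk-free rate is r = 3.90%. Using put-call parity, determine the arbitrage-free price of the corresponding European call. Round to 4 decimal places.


Put-call parity: C - P = S_0 * exp(-qT) - K * exp(-rT).
S_0 * exp(-qT) = 26.4200 * 1.00000000 = 26.42000000
K * exp(-rT) = 26.5000 * 0.97117364 = 25.73610148
C = P + S*exp(-qT) - K*exp(-rT)
C = 2.9885 + 26.42000000 - 25.73610148 = 3.6724

Answer: Call price = 3.6724


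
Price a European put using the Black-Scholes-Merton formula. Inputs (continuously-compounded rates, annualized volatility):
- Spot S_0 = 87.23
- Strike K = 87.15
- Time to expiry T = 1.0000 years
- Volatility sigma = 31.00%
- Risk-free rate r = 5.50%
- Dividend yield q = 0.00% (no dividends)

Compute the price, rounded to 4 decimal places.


Answer: Price = 8.2490

Derivation:
d1 = (ln(S/K) + (r - q + 0.5*sigma^2) * T) / (sigma * sqrt(T)) = 0.33537915
d2 = d1 - sigma * sqrt(T) = 0.02537915
exp(-rT) = 0.94648515; exp(-qT) = 1.00000000
P = K * exp(-rT) * N(-d2) - S_0 * exp(-qT) * N(-d1)
N(-d1) = 0.36866955; N(-d2) = 0.48987627
P = 87.1500 * 0.94648515 * 0.48987627 - 87.2300 * 1.00000000 * 0.36866955 = 8.2490


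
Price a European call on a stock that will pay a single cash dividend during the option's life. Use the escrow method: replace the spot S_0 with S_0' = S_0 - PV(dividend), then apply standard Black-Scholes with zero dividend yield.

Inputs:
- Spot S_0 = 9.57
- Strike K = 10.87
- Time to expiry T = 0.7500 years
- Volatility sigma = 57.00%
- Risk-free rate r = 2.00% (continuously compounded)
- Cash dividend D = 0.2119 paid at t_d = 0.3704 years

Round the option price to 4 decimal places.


PV(D) = D * exp(-r * t_d) = 0.2119 * 0.99261937 = 0.21033604
S_0' = S_0 - PV(D) = 9.5700 - 0.21033604 = 9.35966396
d1 = (ln(S_0'/K) + (r + sigma^2/2)*T) / (sigma*sqrt(T)) = -0.02584871
d2 = d1 - sigma*sqrt(T) = -0.51948319
exp(-rT) = 0.98511194
N(d1) = 0.48968901; N(d2) = 0.30171192
C = S_0' * N(d1) - K * exp(-rT) * N(d2) = 9.35966396 * 0.48968901 - 10.8700 * 0.98511194 * 0.30171192 = 1.3525

Answer: Price = 1.3525


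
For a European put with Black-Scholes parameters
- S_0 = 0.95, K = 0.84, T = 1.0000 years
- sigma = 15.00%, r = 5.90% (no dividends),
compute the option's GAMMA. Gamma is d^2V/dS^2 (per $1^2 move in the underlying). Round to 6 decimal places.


d1 = 1.2887339517; d2 = 1.1387339517
phi(d1) = 0.1738858669; exp(-qT) = 1.0000000000; exp(-rT) = 0.9427067692
Gamma = exp(-qT) * phi(d1) / (S * sigma * sqrt(T)) = 1.0000000000 * 0.1738858669 / (0.9500 * 0.1500 * 1.0000000000) = 1.220252

Answer: Gamma = 1.220252
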